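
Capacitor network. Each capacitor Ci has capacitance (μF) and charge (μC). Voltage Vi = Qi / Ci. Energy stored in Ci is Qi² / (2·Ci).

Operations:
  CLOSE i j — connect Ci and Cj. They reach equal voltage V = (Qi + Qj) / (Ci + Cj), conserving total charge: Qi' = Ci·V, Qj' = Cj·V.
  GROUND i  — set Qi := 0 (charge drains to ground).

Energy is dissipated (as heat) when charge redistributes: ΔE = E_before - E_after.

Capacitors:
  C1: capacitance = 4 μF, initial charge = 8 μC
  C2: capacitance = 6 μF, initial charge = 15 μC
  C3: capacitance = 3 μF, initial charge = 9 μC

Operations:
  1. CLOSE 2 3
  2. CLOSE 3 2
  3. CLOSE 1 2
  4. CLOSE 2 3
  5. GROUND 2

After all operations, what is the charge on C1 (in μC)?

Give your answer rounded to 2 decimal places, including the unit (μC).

Answer: 9.60 μC

Derivation:
Initial: C1(4μF, Q=8μC, V=2.00V), C2(6μF, Q=15μC, V=2.50V), C3(3μF, Q=9μC, V=3.00V)
Op 1: CLOSE 2-3: Q_total=24.00, C_total=9.00, V=2.67; Q2=16.00, Q3=8.00; dissipated=0.250
Op 2: CLOSE 3-2: Q_total=24.00, C_total=9.00, V=2.67; Q3=8.00, Q2=16.00; dissipated=0.000
Op 3: CLOSE 1-2: Q_total=24.00, C_total=10.00, V=2.40; Q1=9.60, Q2=14.40; dissipated=0.533
Op 4: CLOSE 2-3: Q_total=22.40, C_total=9.00, V=2.49; Q2=14.93, Q3=7.47; dissipated=0.071
Op 5: GROUND 2: Q2=0; energy lost=18.584
Final charges: Q1=9.60, Q2=0.00, Q3=7.47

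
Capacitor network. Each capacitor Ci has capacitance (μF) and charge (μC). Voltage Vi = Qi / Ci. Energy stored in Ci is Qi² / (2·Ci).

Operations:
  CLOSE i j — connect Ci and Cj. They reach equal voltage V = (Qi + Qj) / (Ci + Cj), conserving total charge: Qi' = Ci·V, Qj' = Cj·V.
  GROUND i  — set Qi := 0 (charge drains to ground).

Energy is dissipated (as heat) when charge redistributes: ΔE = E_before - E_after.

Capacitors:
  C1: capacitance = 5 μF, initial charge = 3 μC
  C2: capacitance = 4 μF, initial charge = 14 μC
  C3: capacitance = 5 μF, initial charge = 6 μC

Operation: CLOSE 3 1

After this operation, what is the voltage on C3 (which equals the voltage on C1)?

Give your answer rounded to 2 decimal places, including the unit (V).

Initial: C1(5μF, Q=3μC, V=0.60V), C2(4μF, Q=14μC, V=3.50V), C3(5μF, Q=6μC, V=1.20V)
Op 1: CLOSE 3-1: Q_total=9.00, C_total=10.00, V=0.90; Q3=4.50, Q1=4.50; dissipated=0.450

Answer: 0.90 V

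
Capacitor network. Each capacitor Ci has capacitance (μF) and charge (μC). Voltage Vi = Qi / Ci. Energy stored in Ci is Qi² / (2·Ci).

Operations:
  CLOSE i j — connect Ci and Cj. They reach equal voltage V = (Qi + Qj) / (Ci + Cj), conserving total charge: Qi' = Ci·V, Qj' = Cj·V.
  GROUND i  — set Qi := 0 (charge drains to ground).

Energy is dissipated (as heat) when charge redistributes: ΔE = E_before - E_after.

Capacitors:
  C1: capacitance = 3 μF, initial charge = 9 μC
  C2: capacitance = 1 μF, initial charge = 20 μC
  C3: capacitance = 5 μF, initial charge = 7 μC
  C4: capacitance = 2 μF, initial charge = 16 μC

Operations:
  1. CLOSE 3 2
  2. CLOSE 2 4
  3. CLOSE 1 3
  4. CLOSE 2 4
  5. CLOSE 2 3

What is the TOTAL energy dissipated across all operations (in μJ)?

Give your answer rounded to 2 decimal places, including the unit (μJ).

Initial: C1(3μF, Q=9μC, V=3.00V), C2(1μF, Q=20μC, V=20.00V), C3(5μF, Q=7μC, V=1.40V), C4(2μF, Q=16μC, V=8.00V)
Op 1: CLOSE 3-2: Q_total=27.00, C_total=6.00, V=4.50; Q3=22.50, Q2=4.50; dissipated=144.150
Op 2: CLOSE 2-4: Q_total=20.50, C_total=3.00, V=6.83; Q2=6.83, Q4=13.67; dissipated=4.083
Op 3: CLOSE 1-3: Q_total=31.50, C_total=8.00, V=3.94; Q1=11.81, Q3=19.69; dissipated=2.109
Op 4: CLOSE 2-4: Q_total=20.50, C_total=3.00, V=6.83; Q2=6.83, Q4=13.67; dissipated=0.000
Op 5: CLOSE 2-3: Q_total=26.52, C_total=6.00, V=4.42; Q2=4.42, Q3=22.10; dissipated=3.494
Total dissipated: 153.837 μJ

Answer: 153.84 μJ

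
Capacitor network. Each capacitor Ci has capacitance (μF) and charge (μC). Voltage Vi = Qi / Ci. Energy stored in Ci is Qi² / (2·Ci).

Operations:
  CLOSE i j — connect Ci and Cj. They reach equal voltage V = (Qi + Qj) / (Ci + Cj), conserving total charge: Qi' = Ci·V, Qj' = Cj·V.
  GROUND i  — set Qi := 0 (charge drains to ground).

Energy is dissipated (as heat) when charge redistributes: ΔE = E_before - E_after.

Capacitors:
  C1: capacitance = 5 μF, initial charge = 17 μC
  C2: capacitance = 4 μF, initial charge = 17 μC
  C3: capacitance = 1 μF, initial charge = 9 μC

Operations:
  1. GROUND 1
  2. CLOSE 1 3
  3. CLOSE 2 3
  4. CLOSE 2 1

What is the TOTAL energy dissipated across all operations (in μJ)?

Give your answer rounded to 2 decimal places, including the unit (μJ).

Initial: C1(5μF, Q=17μC, V=3.40V), C2(4μF, Q=17μC, V=4.25V), C3(1μF, Q=9μC, V=9.00V)
Op 1: GROUND 1: Q1=0; energy lost=28.900
Op 2: CLOSE 1-3: Q_total=9.00, C_total=6.00, V=1.50; Q1=7.50, Q3=1.50; dissipated=33.750
Op 3: CLOSE 2-3: Q_total=18.50, C_total=5.00, V=3.70; Q2=14.80, Q3=3.70; dissipated=3.025
Op 4: CLOSE 2-1: Q_total=22.30, C_total=9.00, V=2.48; Q2=9.91, Q1=12.39; dissipated=5.378
Total dissipated: 71.053 μJ

Answer: 71.05 μJ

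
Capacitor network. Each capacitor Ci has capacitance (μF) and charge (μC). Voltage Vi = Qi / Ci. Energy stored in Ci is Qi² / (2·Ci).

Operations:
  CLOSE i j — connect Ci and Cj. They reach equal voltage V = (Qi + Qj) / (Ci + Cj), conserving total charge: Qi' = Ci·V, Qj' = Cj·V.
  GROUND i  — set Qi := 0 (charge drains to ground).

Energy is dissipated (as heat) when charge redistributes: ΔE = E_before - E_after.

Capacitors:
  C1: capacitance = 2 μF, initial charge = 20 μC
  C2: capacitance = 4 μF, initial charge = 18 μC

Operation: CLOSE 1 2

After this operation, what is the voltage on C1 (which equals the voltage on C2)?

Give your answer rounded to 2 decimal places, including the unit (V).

Answer: 6.33 V

Derivation:
Initial: C1(2μF, Q=20μC, V=10.00V), C2(4μF, Q=18μC, V=4.50V)
Op 1: CLOSE 1-2: Q_total=38.00, C_total=6.00, V=6.33; Q1=12.67, Q2=25.33; dissipated=20.167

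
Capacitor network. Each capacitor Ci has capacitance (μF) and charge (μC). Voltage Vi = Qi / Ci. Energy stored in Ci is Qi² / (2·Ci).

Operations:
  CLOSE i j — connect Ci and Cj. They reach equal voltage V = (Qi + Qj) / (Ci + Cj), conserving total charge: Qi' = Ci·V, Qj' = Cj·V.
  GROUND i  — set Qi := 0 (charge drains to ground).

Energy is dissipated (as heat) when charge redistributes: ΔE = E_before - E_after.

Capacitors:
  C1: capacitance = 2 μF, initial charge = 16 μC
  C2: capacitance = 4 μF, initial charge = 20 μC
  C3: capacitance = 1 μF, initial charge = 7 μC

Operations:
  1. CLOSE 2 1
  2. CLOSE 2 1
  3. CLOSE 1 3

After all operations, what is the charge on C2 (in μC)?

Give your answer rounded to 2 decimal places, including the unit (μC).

Initial: C1(2μF, Q=16μC, V=8.00V), C2(4μF, Q=20μC, V=5.00V), C3(1μF, Q=7μC, V=7.00V)
Op 1: CLOSE 2-1: Q_total=36.00, C_total=6.00, V=6.00; Q2=24.00, Q1=12.00; dissipated=6.000
Op 2: CLOSE 2-1: Q_total=36.00, C_total=6.00, V=6.00; Q2=24.00, Q1=12.00; dissipated=0.000
Op 3: CLOSE 1-3: Q_total=19.00, C_total=3.00, V=6.33; Q1=12.67, Q3=6.33; dissipated=0.333
Final charges: Q1=12.67, Q2=24.00, Q3=6.33

Answer: 24.00 μC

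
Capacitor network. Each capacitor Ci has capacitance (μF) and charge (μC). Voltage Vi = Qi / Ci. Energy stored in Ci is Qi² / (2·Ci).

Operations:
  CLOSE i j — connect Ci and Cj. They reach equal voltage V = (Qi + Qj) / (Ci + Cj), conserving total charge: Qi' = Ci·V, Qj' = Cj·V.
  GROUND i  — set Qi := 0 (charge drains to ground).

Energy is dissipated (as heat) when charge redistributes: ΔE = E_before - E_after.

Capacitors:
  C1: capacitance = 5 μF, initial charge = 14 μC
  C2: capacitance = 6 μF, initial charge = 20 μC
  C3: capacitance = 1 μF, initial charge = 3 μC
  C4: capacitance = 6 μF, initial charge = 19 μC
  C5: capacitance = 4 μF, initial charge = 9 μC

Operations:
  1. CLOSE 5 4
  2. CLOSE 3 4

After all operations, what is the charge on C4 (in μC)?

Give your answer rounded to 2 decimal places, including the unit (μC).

Answer: 16.97 μC

Derivation:
Initial: C1(5μF, Q=14μC, V=2.80V), C2(6μF, Q=20μC, V=3.33V), C3(1μF, Q=3μC, V=3.00V), C4(6μF, Q=19μC, V=3.17V), C5(4μF, Q=9μC, V=2.25V)
Op 1: CLOSE 5-4: Q_total=28.00, C_total=10.00, V=2.80; Q5=11.20, Q4=16.80; dissipated=1.008
Op 2: CLOSE 3-4: Q_total=19.80, C_total=7.00, V=2.83; Q3=2.83, Q4=16.97; dissipated=0.017
Final charges: Q1=14.00, Q2=20.00, Q3=2.83, Q4=16.97, Q5=11.20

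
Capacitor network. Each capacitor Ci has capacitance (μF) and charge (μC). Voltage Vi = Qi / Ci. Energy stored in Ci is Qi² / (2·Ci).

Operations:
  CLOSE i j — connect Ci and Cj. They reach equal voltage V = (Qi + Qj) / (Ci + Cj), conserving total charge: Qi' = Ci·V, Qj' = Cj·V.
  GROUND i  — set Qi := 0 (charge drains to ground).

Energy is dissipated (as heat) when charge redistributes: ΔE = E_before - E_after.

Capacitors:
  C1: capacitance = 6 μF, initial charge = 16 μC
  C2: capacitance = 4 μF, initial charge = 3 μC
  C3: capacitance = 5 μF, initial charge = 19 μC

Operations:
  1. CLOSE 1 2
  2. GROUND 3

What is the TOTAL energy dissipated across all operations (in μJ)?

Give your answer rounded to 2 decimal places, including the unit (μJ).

Answer: 40.51 μJ

Derivation:
Initial: C1(6μF, Q=16μC, V=2.67V), C2(4μF, Q=3μC, V=0.75V), C3(5μF, Q=19μC, V=3.80V)
Op 1: CLOSE 1-2: Q_total=19.00, C_total=10.00, V=1.90; Q1=11.40, Q2=7.60; dissipated=4.408
Op 2: GROUND 3: Q3=0; energy lost=36.100
Total dissipated: 40.508 μJ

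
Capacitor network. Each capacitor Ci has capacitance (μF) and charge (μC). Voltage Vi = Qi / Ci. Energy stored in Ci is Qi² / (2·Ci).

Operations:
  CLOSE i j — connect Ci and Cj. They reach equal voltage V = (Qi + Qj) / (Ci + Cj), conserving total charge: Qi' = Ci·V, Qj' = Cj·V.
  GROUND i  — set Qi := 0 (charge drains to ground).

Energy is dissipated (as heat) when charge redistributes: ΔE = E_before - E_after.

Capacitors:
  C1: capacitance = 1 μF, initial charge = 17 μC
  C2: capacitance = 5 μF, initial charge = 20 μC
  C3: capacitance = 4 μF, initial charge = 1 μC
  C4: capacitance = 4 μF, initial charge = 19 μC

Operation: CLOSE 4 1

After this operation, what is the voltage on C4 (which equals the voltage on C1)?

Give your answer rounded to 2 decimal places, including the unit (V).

Initial: C1(1μF, Q=17μC, V=17.00V), C2(5μF, Q=20μC, V=4.00V), C3(4μF, Q=1μC, V=0.25V), C4(4μF, Q=19μC, V=4.75V)
Op 1: CLOSE 4-1: Q_total=36.00, C_total=5.00, V=7.20; Q4=28.80, Q1=7.20; dissipated=60.025

Answer: 7.20 V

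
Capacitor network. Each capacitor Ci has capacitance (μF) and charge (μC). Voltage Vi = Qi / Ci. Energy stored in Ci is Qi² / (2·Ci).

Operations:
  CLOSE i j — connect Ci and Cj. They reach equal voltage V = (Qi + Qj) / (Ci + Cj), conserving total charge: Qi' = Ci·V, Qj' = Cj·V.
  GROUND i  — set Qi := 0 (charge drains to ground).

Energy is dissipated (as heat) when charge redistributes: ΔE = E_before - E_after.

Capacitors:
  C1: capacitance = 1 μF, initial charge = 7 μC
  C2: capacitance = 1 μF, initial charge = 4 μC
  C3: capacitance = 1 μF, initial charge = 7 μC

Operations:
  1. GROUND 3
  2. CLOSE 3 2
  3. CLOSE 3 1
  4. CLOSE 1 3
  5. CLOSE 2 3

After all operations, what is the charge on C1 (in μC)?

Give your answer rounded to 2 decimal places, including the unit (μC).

Answer: 4.50 μC

Derivation:
Initial: C1(1μF, Q=7μC, V=7.00V), C2(1μF, Q=4μC, V=4.00V), C3(1μF, Q=7μC, V=7.00V)
Op 1: GROUND 3: Q3=0; energy lost=24.500
Op 2: CLOSE 3-2: Q_total=4.00, C_total=2.00, V=2.00; Q3=2.00, Q2=2.00; dissipated=4.000
Op 3: CLOSE 3-1: Q_total=9.00, C_total=2.00, V=4.50; Q3=4.50, Q1=4.50; dissipated=6.250
Op 4: CLOSE 1-3: Q_total=9.00, C_total=2.00, V=4.50; Q1=4.50, Q3=4.50; dissipated=0.000
Op 5: CLOSE 2-3: Q_total=6.50, C_total=2.00, V=3.25; Q2=3.25, Q3=3.25; dissipated=1.562
Final charges: Q1=4.50, Q2=3.25, Q3=3.25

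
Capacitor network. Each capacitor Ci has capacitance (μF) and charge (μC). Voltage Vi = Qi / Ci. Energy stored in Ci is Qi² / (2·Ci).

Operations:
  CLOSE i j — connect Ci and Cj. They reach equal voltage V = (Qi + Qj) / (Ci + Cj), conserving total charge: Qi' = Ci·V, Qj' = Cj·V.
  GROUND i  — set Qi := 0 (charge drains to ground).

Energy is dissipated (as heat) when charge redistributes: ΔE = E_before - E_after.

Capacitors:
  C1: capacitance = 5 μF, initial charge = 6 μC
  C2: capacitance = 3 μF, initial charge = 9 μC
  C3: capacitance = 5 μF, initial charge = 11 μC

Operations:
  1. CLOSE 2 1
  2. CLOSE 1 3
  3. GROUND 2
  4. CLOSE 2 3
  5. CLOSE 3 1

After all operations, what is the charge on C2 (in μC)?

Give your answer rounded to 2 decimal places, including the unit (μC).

Initial: C1(5μF, Q=6μC, V=1.20V), C2(3μF, Q=9μC, V=3.00V), C3(5μF, Q=11μC, V=2.20V)
Op 1: CLOSE 2-1: Q_total=15.00, C_total=8.00, V=1.88; Q2=5.62, Q1=9.38; dissipated=3.038
Op 2: CLOSE 1-3: Q_total=20.38, C_total=10.00, V=2.04; Q1=10.19, Q3=10.19; dissipated=0.132
Op 3: GROUND 2: Q2=0; energy lost=5.273
Op 4: CLOSE 2-3: Q_total=10.19, C_total=8.00, V=1.27; Q2=3.82, Q3=6.37; dissipated=3.892
Op 5: CLOSE 3-1: Q_total=16.55, C_total=10.00, V=1.66; Q3=8.28, Q1=8.28; dissipated=0.730
Final charges: Q1=8.28, Q2=3.82, Q3=8.28

Answer: 3.82 μC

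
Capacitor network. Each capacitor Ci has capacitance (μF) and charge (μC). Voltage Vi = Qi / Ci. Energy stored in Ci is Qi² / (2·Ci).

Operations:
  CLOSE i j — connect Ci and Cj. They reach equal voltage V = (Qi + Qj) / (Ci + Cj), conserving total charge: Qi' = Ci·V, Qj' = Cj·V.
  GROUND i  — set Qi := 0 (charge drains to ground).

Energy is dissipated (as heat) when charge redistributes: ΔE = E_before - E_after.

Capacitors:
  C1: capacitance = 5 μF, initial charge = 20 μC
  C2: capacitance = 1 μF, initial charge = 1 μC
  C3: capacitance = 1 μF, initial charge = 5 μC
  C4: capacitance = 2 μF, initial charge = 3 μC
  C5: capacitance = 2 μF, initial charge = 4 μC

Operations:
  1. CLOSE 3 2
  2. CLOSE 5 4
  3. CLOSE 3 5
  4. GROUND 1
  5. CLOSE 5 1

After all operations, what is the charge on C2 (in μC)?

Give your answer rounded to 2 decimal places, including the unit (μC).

Answer: 3.00 μC

Derivation:
Initial: C1(5μF, Q=20μC, V=4.00V), C2(1μF, Q=1μC, V=1.00V), C3(1μF, Q=5μC, V=5.00V), C4(2μF, Q=3μC, V=1.50V), C5(2μF, Q=4μC, V=2.00V)
Op 1: CLOSE 3-2: Q_total=6.00, C_total=2.00, V=3.00; Q3=3.00, Q2=3.00; dissipated=4.000
Op 2: CLOSE 5-4: Q_total=7.00, C_total=4.00, V=1.75; Q5=3.50, Q4=3.50; dissipated=0.125
Op 3: CLOSE 3-5: Q_total=6.50, C_total=3.00, V=2.17; Q3=2.17, Q5=4.33; dissipated=0.521
Op 4: GROUND 1: Q1=0; energy lost=40.000
Op 5: CLOSE 5-1: Q_total=4.33, C_total=7.00, V=0.62; Q5=1.24, Q1=3.10; dissipated=3.353
Final charges: Q1=3.10, Q2=3.00, Q3=2.17, Q4=3.50, Q5=1.24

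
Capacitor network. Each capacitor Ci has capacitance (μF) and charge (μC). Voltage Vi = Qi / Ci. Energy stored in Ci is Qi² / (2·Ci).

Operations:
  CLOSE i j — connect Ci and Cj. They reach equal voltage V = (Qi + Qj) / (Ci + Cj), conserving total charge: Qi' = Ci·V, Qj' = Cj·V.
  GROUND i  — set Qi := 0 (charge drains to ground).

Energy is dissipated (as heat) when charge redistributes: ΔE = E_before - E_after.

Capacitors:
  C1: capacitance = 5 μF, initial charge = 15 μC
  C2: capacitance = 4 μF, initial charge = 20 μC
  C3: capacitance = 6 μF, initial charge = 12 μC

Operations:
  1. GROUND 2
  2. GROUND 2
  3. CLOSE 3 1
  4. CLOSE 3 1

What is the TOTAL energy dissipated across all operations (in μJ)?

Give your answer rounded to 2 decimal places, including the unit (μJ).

Initial: C1(5μF, Q=15μC, V=3.00V), C2(4μF, Q=20μC, V=5.00V), C3(6μF, Q=12μC, V=2.00V)
Op 1: GROUND 2: Q2=0; energy lost=50.000
Op 2: GROUND 2: Q2=0; energy lost=0.000
Op 3: CLOSE 3-1: Q_total=27.00, C_total=11.00, V=2.45; Q3=14.73, Q1=12.27; dissipated=1.364
Op 4: CLOSE 3-1: Q_total=27.00, C_total=11.00, V=2.45; Q3=14.73, Q1=12.27; dissipated=0.000
Total dissipated: 51.364 μJ

Answer: 51.36 μJ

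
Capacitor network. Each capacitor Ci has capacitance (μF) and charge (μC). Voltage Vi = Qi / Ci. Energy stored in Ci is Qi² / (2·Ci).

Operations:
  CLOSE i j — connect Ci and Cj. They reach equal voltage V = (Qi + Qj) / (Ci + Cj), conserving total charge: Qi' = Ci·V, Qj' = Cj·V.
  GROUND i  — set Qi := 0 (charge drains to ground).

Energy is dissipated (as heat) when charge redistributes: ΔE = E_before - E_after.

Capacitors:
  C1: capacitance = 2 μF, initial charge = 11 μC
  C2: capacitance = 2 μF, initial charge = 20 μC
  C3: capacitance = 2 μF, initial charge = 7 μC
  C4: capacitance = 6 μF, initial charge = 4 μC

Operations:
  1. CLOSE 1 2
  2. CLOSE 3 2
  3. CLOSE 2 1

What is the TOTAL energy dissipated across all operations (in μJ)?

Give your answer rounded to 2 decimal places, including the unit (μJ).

Answer: 21.41 μJ

Derivation:
Initial: C1(2μF, Q=11μC, V=5.50V), C2(2μF, Q=20μC, V=10.00V), C3(2μF, Q=7μC, V=3.50V), C4(6μF, Q=4μC, V=0.67V)
Op 1: CLOSE 1-2: Q_total=31.00, C_total=4.00, V=7.75; Q1=15.50, Q2=15.50; dissipated=10.125
Op 2: CLOSE 3-2: Q_total=22.50, C_total=4.00, V=5.62; Q3=11.25, Q2=11.25; dissipated=9.031
Op 3: CLOSE 2-1: Q_total=26.75, C_total=4.00, V=6.69; Q2=13.38, Q1=13.38; dissipated=2.258
Total dissipated: 21.414 μJ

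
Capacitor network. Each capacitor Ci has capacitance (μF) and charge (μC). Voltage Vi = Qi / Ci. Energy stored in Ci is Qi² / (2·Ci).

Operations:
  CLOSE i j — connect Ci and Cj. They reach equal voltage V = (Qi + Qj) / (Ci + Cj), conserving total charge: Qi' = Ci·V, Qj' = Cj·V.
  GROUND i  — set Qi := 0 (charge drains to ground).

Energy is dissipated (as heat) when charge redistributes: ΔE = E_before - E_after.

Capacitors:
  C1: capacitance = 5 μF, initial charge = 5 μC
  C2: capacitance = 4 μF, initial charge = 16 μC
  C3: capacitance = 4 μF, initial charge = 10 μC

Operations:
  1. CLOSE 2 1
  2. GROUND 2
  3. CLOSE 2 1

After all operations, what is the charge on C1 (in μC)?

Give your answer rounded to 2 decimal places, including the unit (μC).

Initial: C1(5μF, Q=5μC, V=1.00V), C2(4μF, Q=16μC, V=4.00V), C3(4μF, Q=10μC, V=2.50V)
Op 1: CLOSE 2-1: Q_total=21.00, C_total=9.00, V=2.33; Q2=9.33, Q1=11.67; dissipated=10.000
Op 2: GROUND 2: Q2=0; energy lost=10.889
Op 3: CLOSE 2-1: Q_total=11.67, C_total=9.00, V=1.30; Q2=5.19, Q1=6.48; dissipated=6.049
Final charges: Q1=6.48, Q2=5.19, Q3=10.00

Answer: 6.48 μC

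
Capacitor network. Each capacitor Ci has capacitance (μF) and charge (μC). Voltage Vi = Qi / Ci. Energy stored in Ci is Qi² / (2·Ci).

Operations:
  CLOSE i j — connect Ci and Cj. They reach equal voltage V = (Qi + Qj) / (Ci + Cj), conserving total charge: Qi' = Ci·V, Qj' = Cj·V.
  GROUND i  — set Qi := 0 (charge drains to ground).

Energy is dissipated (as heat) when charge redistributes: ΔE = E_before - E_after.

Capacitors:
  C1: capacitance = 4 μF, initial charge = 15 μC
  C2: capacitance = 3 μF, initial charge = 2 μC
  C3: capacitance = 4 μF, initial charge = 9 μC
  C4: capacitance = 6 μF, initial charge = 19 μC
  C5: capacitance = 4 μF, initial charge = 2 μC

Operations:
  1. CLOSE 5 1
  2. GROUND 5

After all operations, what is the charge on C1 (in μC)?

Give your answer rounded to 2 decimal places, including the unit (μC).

Initial: C1(4μF, Q=15μC, V=3.75V), C2(3μF, Q=2μC, V=0.67V), C3(4μF, Q=9μC, V=2.25V), C4(6μF, Q=19μC, V=3.17V), C5(4μF, Q=2μC, V=0.50V)
Op 1: CLOSE 5-1: Q_total=17.00, C_total=8.00, V=2.12; Q5=8.50, Q1=8.50; dissipated=10.562
Op 2: GROUND 5: Q5=0; energy lost=9.031
Final charges: Q1=8.50, Q2=2.00, Q3=9.00, Q4=19.00, Q5=0.00

Answer: 8.50 μC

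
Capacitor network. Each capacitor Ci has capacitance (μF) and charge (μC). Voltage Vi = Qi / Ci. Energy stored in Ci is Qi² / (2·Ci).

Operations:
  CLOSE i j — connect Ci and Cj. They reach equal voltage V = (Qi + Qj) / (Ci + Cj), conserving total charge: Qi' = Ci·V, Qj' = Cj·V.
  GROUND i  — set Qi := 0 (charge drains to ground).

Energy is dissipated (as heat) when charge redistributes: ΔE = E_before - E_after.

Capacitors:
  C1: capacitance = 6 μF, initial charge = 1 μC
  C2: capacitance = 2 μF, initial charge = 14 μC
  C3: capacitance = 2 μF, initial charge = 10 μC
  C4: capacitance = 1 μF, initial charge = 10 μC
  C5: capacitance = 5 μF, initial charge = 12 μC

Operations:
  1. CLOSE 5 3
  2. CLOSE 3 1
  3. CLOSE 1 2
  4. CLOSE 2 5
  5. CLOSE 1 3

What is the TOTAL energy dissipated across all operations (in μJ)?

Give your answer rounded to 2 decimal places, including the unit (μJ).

Answer: 41.38 μJ

Derivation:
Initial: C1(6μF, Q=1μC, V=0.17V), C2(2μF, Q=14μC, V=7.00V), C3(2μF, Q=10μC, V=5.00V), C4(1μF, Q=10μC, V=10.00V), C5(5μF, Q=12μC, V=2.40V)
Op 1: CLOSE 5-3: Q_total=22.00, C_total=7.00, V=3.14; Q5=15.71, Q3=6.29; dissipated=4.829
Op 2: CLOSE 3-1: Q_total=7.29, C_total=8.00, V=0.91; Q3=1.82, Q1=5.46; dissipated=6.643
Op 3: CLOSE 1-2: Q_total=19.46, C_total=8.00, V=2.43; Q1=14.60, Q2=4.87; dissipated=27.810
Op 4: CLOSE 2-5: Q_total=20.58, C_total=7.00, V=2.94; Q2=5.88, Q5=14.70; dissipated=0.360
Op 5: CLOSE 1-3: Q_total=16.42, C_total=8.00, V=2.05; Q1=12.31, Q3=4.10; dissipated=1.738
Total dissipated: 41.379 μJ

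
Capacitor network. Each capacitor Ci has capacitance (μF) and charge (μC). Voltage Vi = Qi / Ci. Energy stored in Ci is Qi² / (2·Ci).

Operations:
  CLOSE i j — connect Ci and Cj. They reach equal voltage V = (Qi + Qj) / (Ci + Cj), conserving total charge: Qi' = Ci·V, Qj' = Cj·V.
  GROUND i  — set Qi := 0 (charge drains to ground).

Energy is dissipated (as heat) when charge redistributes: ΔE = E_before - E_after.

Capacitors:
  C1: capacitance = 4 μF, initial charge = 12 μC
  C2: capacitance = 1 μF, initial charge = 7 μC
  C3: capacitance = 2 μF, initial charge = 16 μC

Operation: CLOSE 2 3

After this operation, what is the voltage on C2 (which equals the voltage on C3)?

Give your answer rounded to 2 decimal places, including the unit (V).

Initial: C1(4μF, Q=12μC, V=3.00V), C2(1μF, Q=7μC, V=7.00V), C3(2μF, Q=16μC, V=8.00V)
Op 1: CLOSE 2-3: Q_total=23.00, C_total=3.00, V=7.67; Q2=7.67, Q3=15.33; dissipated=0.333

Answer: 7.67 V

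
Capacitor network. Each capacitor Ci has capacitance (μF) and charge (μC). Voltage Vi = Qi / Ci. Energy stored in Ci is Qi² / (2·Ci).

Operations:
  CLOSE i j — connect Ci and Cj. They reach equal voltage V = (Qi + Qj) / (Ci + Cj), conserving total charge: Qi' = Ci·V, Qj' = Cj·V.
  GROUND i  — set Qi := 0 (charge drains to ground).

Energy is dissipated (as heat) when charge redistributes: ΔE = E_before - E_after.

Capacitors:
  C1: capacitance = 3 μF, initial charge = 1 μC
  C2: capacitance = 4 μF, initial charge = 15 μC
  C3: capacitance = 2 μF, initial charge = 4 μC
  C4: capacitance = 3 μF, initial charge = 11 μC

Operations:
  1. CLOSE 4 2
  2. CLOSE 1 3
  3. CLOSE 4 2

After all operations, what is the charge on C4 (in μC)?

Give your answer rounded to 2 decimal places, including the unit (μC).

Initial: C1(3μF, Q=1μC, V=0.33V), C2(4μF, Q=15μC, V=3.75V), C3(2μF, Q=4μC, V=2.00V), C4(3μF, Q=11μC, V=3.67V)
Op 1: CLOSE 4-2: Q_total=26.00, C_total=7.00, V=3.71; Q4=11.14, Q2=14.86; dissipated=0.006
Op 2: CLOSE 1-3: Q_total=5.00, C_total=5.00, V=1.00; Q1=3.00, Q3=2.00; dissipated=1.667
Op 3: CLOSE 4-2: Q_total=26.00, C_total=7.00, V=3.71; Q4=11.14, Q2=14.86; dissipated=0.000
Final charges: Q1=3.00, Q2=14.86, Q3=2.00, Q4=11.14

Answer: 11.14 μC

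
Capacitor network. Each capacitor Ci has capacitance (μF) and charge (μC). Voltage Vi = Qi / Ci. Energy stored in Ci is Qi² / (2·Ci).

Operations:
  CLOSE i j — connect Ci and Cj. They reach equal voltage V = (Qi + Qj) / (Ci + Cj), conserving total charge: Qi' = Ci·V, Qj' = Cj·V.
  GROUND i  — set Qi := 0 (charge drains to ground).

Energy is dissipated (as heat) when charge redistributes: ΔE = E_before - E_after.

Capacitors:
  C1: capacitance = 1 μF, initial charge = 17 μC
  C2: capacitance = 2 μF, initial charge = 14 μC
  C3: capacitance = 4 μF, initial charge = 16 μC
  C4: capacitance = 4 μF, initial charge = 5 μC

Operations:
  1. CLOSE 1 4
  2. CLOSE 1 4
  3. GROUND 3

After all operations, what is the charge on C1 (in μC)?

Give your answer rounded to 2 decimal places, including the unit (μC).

Initial: C1(1μF, Q=17μC, V=17.00V), C2(2μF, Q=14μC, V=7.00V), C3(4μF, Q=16μC, V=4.00V), C4(4μF, Q=5μC, V=1.25V)
Op 1: CLOSE 1-4: Q_total=22.00, C_total=5.00, V=4.40; Q1=4.40, Q4=17.60; dissipated=99.225
Op 2: CLOSE 1-4: Q_total=22.00, C_total=5.00, V=4.40; Q1=4.40, Q4=17.60; dissipated=0.000
Op 3: GROUND 3: Q3=0; energy lost=32.000
Final charges: Q1=4.40, Q2=14.00, Q3=0.00, Q4=17.60

Answer: 4.40 μC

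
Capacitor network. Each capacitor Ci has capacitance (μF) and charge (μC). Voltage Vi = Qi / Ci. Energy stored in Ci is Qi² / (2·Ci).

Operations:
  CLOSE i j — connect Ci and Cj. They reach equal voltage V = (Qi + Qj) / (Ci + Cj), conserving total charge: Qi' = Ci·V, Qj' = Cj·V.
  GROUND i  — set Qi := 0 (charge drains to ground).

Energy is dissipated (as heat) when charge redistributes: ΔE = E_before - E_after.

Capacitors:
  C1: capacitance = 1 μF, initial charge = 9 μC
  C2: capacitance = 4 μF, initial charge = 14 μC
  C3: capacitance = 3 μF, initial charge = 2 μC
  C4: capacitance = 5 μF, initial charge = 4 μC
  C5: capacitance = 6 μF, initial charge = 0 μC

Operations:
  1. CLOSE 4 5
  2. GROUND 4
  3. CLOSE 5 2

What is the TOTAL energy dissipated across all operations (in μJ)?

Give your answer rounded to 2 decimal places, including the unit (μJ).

Initial: C1(1μF, Q=9μC, V=9.00V), C2(4μF, Q=14μC, V=3.50V), C3(3μF, Q=2μC, V=0.67V), C4(5μF, Q=4μC, V=0.80V), C5(6μF, Q=0μC, V=0.00V)
Op 1: CLOSE 4-5: Q_total=4.00, C_total=11.00, V=0.36; Q4=1.82, Q5=2.18; dissipated=0.873
Op 2: GROUND 4: Q4=0; energy lost=0.331
Op 3: CLOSE 5-2: Q_total=16.18, C_total=10.00, V=1.62; Q5=9.71, Q2=6.47; dissipated=11.804
Total dissipated: 13.007 μJ

Answer: 13.01 μJ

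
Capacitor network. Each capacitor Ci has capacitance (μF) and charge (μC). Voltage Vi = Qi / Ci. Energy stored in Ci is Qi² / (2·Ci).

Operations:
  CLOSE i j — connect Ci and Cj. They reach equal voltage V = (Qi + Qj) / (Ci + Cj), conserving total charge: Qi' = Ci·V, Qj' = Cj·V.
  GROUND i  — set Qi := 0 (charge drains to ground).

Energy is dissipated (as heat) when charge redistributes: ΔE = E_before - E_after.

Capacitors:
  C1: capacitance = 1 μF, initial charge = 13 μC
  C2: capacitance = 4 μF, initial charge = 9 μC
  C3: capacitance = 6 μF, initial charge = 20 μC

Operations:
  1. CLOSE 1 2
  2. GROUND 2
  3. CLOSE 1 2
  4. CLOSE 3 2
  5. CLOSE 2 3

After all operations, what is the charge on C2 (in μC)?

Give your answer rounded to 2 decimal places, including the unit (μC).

Answer: 9.41 μC

Derivation:
Initial: C1(1μF, Q=13μC, V=13.00V), C2(4μF, Q=9μC, V=2.25V), C3(6μF, Q=20μC, V=3.33V)
Op 1: CLOSE 1-2: Q_total=22.00, C_total=5.00, V=4.40; Q1=4.40, Q2=17.60; dissipated=46.225
Op 2: GROUND 2: Q2=0; energy lost=38.720
Op 3: CLOSE 1-2: Q_total=4.40, C_total=5.00, V=0.88; Q1=0.88, Q2=3.52; dissipated=7.744
Op 4: CLOSE 3-2: Q_total=23.52, C_total=10.00, V=2.35; Q3=14.11, Q2=9.41; dissipated=7.223
Op 5: CLOSE 2-3: Q_total=23.52, C_total=10.00, V=2.35; Q2=9.41, Q3=14.11; dissipated=0.000
Final charges: Q1=0.88, Q2=9.41, Q3=14.11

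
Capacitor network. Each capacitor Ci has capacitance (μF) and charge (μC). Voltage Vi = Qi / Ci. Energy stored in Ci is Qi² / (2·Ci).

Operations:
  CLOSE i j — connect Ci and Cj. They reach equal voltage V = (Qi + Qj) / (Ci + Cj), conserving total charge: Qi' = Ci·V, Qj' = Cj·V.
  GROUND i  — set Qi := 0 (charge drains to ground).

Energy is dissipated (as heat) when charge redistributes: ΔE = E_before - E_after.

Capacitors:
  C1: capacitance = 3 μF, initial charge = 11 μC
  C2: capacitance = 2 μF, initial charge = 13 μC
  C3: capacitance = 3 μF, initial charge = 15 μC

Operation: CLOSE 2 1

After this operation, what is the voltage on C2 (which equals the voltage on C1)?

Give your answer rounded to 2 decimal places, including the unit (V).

Answer: 4.80 V

Derivation:
Initial: C1(3μF, Q=11μC, V=3.67V), C2(2μF, Q=13μC, V=6.50V), C3(3μF, Q=15μC, V=5.00V)
Op 1: CLOSE 2-1: Q_total=24.00, C_total=5.00, V=4.80; Q2=9.60, Q1=14.40; dissipated=4.817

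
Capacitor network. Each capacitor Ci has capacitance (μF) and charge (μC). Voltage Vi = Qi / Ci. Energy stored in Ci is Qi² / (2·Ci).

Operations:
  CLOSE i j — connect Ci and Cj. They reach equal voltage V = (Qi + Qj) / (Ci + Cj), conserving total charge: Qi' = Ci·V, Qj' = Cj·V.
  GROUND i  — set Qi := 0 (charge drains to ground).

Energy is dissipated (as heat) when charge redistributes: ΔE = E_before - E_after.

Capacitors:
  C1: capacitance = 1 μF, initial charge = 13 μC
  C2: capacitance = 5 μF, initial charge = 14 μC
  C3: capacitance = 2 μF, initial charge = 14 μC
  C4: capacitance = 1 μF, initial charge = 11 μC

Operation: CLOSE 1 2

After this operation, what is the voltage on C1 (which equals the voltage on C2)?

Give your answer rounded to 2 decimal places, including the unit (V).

Initial: C1(1μF, Q=13μC, V=13.00V), C2(5μF, Q=14μC, V=2.80V), C3(2μF, Q=14μC, V=7.00V), C4(1μF, Q=11μC, V=11.00V)
Op 1: CLOSE 1-2: Q_total=27.00, C_total=6.00, V=4.50; Q1=4.50, Q2=22.50; dissipated=43.350

Answer: 4.50 V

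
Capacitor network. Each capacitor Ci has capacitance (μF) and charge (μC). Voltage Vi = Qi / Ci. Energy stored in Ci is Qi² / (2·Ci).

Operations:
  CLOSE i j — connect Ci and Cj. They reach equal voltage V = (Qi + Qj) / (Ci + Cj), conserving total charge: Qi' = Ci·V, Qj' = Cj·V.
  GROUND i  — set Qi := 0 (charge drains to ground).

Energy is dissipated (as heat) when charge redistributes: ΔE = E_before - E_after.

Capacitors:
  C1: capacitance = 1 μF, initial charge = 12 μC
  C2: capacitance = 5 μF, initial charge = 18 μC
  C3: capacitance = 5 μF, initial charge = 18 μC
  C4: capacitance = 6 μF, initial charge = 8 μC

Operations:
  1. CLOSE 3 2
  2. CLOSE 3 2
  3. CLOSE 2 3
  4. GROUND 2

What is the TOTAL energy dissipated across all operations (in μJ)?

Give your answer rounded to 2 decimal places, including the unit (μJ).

Initial: C1(1μF, Q=12μC, V=12.00V), C2(5μF, Q=18μC, V=3.60V), C3(5μF, Q=18μC, V=3.60V), C4(6μF, Q=8μC, V=1.33V)
Op 1: CLOSE 3-2: Q_total=36.00, C_total=10.00, V=3.60; Q3=18.00, Q2=18.00; dissipated=0.000
Op 2: CLOSE 3-2: Q_total=36.00, C_total=10.00, V=3.60; Q3=18.00, Q2=18.00; dissipated=0.000
Op 3: CLOSE 2-3: Q_total=36.00, C_total=10.00, V=3.60; Q2=18.00, Q3=18.00; dissipated=0.000
Op 4: GROUND 2: Q2=0; energy lost=32.400
Total dissipated: 32.400 μJ

Answer: 32.40 μJ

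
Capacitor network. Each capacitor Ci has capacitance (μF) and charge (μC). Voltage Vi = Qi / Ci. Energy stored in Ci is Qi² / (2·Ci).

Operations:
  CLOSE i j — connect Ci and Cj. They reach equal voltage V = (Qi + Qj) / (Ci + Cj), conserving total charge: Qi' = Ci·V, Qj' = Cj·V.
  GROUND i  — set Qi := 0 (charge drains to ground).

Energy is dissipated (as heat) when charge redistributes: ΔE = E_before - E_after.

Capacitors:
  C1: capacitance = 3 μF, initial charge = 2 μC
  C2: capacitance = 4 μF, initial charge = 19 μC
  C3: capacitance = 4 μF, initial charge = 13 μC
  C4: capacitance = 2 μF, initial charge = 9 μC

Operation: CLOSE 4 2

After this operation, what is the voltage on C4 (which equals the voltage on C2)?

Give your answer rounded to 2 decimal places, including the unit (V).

Answer: 4.67 V

Derivation:
Initial: C1(3μF, Q=2μC, V=0.67V), C2(4μF, Q=19μC, V=4.75V), C3(4μF, Q=13μC, V=3.25V), C4(2μF, Q=9μC, V=4.50V)
Op 1: CLOSE 4-2: Q_total=28.00, C_total=6.00, V=4.67; Q4=9.33, Q2=18.67; dissipated=0.042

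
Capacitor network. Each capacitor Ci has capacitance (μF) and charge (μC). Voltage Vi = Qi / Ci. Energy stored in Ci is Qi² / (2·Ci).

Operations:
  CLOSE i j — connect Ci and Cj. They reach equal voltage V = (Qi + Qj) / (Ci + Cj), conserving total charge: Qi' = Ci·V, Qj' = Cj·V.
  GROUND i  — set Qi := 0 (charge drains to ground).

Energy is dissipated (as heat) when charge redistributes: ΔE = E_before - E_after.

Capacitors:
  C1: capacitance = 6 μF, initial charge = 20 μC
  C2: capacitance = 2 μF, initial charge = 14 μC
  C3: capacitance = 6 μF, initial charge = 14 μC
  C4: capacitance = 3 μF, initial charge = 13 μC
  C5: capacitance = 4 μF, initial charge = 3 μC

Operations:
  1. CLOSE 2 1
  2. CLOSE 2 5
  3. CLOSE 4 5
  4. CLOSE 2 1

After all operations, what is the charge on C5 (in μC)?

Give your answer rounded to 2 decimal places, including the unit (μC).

Initial: C1(6μF, Q=20μC, V=3.33V), C2(2μF, Q=14μC, V=7.00V), C3(6μF, Q=14μC, V=2.33V), C4(3μF, Q=13μC, V=4.33V), C5(4μF, Q=3μC, V=0.75V)
Op 1: CLOSE 2-1: Q_total=34.00, C_total=8.00, V=4.25; Q2=8.50, Q1=25.50; dissipated=10.083
Op 2: CLOSE 2-5: Q_total=11.50, C_total=6.00, V=1.92; Q2=3.83, Q5=7.67; dissipated=8.167
Op 3: CLOSE 4-5: Q_total=20.67, C_total=7.00, V=2.95; Q4=8.86, Q5=11.81; dissipated=5.006
Op 4: CLOSE 2-1: Q_total=29.33, C_total=8.00, V=3.67; Q2=7.33, Q1=22.00; dissipated=4.083
Final charges: Q1=22.00, Q2=7.33, Q3=14.00, Q4=8.86, Q5=11.81

Answer: 11.81 μC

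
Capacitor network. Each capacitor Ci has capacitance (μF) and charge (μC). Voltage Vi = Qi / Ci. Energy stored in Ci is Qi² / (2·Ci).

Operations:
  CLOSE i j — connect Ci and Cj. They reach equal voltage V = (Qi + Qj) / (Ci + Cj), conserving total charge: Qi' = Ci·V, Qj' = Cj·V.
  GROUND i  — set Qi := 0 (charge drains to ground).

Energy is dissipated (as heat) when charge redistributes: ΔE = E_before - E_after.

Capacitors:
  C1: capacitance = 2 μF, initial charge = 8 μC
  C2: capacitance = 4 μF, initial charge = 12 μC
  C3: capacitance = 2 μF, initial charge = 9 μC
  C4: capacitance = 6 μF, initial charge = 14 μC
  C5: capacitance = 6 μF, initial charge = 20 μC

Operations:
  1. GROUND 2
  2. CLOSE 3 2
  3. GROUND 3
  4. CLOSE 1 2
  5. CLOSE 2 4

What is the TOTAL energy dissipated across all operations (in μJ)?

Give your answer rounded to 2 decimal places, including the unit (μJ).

Initial: C1(2μF, Q=8μC, V=4.00V), C2(4μF, Q=12μC, V=3.00V), C3(2μF, Q=9μC, V=4.50V), C4(6μF, Q=14μC, V=2.33V), C5(6μF, Q=20μC, V=3.33V)
Op 1: GROUND 2: Q2=0; energy lost=18.000
Op 2: CLOSE 3-2: Q_total=9.00, C_total=6.00, V=1.50; Q3=3.00, Q2=6.00; dissipated=13.500
Op 3: GROUND 3: Q3=0; energy lost=2.250
Op 4: CLOSE 1-2: Q_total=14.00, C_total=6.00, V=2.33; Q1=4.67, Q2=9.33; dissipated=4.167
Op 5: CLOSE 2-4: Q_total=23.33, C_total=10.00, V=2.33; Q2=9.33, Q4=14.00; dissipated=0.000
Total dissipated: 37.917 μJ

Answer: 37.92 μJ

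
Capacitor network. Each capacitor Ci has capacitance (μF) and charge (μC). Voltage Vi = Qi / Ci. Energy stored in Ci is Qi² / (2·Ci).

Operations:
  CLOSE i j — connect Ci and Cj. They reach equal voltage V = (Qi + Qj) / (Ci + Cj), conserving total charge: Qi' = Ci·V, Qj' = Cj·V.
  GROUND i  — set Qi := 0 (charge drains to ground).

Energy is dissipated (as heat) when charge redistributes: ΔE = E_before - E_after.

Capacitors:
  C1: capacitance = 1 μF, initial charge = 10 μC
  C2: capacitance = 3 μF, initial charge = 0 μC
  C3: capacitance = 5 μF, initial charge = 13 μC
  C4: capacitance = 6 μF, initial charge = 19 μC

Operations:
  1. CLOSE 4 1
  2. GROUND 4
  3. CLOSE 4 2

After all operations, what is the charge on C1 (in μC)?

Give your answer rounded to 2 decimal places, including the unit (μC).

Initial: C1(1μF, Q=10μC, V=10.00V), C2(3μF, Q=0μC, V=0.00V), C3(5μF, Q=13μC, V=2.60V), C4(6μF, Q=19μC, V=3.17V)
Op 1: CLOSE 4-1: Q_total=29.00, C_total=7.00, V=4.14; Q4=24.86, Q1=4.14; dissipated=20.012
Op 2: GROUND 4: Q4=0; energy lost=51.490
Op 3: CLOSE 4-2: Q_total=0.00, C_total=9.00, V=0.00; Q4=0.00, Q2=0.00; dissipated=0.000
Final charges: Q1=4.14, Q2=0.00, Q3=13.00, Q4=0.00

Answer: 4.14 μC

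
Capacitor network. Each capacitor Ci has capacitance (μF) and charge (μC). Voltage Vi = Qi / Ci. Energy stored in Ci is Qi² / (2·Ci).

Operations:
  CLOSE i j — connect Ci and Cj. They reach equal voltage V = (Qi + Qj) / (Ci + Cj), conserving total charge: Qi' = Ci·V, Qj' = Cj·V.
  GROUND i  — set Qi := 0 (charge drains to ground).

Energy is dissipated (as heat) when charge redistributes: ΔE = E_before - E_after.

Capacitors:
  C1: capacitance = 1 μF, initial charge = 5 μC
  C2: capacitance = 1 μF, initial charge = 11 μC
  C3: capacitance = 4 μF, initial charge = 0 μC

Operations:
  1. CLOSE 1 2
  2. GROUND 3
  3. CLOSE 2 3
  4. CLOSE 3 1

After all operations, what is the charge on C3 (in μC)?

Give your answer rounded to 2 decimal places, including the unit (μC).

Initial: C1(1μF, Q=5μC, V=5.00V), C2(1μF, Q=11μC, V=11.00V), C3(4μF, Q=0μC, V=0.00V)
Op 1: CLOSE 1-2: Q_total=16.00, C_total=2.00, V=8.00; Q1=8.00, Q2=8.00; dissipated=9.000
Op 2: GROUND 3: Q3=0; energy lost=0.000
Op 3: CLOSE 2-3: Q_total=8.00, C_total=5.00, V=1.60; Q2=1.60, Q3=6.40; dissipated=25.600
Op 4: CLOSE 3-1: Q_total=14.40, C_total=5.00, V=2.88; Q3=11.52, Q1=2.88; dissipated=16.384
Final charges: Q1=2.88, Q2=1.60, Q3=11.52

Answer: 11.52 μC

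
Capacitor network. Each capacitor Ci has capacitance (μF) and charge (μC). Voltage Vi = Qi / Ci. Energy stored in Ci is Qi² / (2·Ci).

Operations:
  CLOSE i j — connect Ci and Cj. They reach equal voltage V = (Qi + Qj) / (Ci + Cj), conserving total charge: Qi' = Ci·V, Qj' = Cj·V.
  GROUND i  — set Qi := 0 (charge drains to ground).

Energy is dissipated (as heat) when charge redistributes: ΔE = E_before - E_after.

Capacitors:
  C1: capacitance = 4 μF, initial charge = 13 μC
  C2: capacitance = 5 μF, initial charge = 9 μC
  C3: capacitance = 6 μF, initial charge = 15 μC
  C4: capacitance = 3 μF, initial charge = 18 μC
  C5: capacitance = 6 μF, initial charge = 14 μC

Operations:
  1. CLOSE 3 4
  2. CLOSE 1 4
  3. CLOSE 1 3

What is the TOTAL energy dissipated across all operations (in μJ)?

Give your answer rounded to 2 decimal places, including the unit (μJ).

Answer: 12.47 μJ

Derivation:
Initial: C1(4μF, Q=13μC, V=3.25V), C2(5μF, Q=9μC, V=1.80V), C3(6μF, Q=15μC, V=2.50V), C4(3μF, Q=18μC, V=6.00V), C5(6μF, Q=14μC, V=2.33V)
Op 1: CLOSE 3-4: Q_total=33.00, C_total=9.00, V=3.67; Q3=22.00, Q4=11.00; dissipated=12.250
Op 2: CLOSE 1-4: Q_total=24.00, C_total=7.00, V=3.43; Q1=13.71, Q4=10.29; dissipated=0.149
Op 3: CLOSE 1-3: Q_total=35.71, C_total=10.00, V=3.57; Q1=14.29, Q3=21.43; dissipated=0.068
Total dissipated: 12.467 μJ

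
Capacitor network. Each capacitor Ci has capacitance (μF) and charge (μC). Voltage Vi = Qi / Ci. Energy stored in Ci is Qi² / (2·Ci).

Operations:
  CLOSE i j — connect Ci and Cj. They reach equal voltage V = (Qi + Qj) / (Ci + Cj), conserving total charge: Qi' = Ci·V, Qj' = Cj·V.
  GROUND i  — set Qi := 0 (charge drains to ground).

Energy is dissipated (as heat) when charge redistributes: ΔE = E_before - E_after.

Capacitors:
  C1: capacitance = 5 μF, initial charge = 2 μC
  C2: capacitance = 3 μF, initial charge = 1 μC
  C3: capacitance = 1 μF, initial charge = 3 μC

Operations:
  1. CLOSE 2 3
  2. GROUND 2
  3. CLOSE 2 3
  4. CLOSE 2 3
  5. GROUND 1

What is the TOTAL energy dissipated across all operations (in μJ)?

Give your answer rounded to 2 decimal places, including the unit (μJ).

Initial: C1(5μF, Q=2μC, V=0.40V), C2(3μF, Q=1μC, V=0.33V), C3(1μF, Q=3μC, V=3.00V)
Op 1: CLOSE 2-3: Q_total=4.00, C_total=4.00, V=1.00; Q2=3.00, Q3=1.00; dissipated=2.667
Op 2: GROUND 2: Q2=0; energy lost=1.500
Op 3: CLOSE 2-3: Q_total=1.00, C_total=4.00, V=0.25; Q2=0.75, Q3=0.25; dissipated=0.375
Op 4: CLOSE 2-3: Q_total=1.00, C_total=4.00, V=0.25; Q2=0.75, Q3=0.25; dissipated=0.000
Op 5: GROUND 1: Q1=0; energy lost=0.400
Total dissipated: 4.942 μJ

Answer: 4.94 μJ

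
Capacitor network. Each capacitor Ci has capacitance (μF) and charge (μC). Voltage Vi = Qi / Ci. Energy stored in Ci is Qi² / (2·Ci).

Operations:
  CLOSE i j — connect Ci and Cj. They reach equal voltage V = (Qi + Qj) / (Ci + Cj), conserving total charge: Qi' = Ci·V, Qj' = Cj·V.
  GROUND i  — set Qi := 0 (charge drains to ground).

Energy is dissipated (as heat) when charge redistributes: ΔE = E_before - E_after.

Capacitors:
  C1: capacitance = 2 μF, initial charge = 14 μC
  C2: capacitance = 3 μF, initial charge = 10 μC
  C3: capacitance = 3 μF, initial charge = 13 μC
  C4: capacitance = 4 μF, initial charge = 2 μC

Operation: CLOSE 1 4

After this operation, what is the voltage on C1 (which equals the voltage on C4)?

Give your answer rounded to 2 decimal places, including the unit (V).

Initial: C1(2μF, Q=14μC, V=7.00V), C2(3μF, Q=10μC, V=3.33V), C3(3μF, Q=13μC, V=4.33V), C4(4μF, Q=2μC, V=0.50V)
Op 1: CLOSE 1-4: Q_total=16.00, C_total=6.00, V=2.67; Q1=5.33, Q4=10.67; dissipated=28.167

Answer: 2.67 V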